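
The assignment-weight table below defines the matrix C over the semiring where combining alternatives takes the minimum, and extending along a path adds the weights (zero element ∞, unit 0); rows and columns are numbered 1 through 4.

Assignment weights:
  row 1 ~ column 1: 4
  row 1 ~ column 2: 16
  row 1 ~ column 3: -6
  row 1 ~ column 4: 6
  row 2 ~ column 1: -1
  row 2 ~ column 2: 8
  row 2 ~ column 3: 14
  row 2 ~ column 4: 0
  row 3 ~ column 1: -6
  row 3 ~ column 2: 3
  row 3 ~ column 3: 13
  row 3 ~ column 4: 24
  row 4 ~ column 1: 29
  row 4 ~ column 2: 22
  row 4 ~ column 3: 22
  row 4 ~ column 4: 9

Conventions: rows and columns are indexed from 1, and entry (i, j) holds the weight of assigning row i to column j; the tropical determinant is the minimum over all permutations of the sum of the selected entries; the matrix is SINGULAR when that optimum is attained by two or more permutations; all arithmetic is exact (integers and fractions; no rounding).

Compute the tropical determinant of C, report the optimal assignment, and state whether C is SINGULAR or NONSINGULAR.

σ = (1, 2, 3, 4): 4 + 8 + 13 + 9 = 34
σ = (1, 2, 4, 3): 4 + 8 + 24 + 22 = 58
σ = (1, 3, 2, 4): 4 + 14 + 3 + 9 = 30
σ = (1, 3, 4, 2): 4 + 14 + 24 + 22 = 64
σ = (1, 4, 2, 3): 4 + 0 + 3 + 22 = 29
σ = (1, 4, 3, 2): 4 + 0 + 13 + 22 = 39
σ = (2, 1, 3, 4): 16 + (-1) + 13 + 9 = 37
σ = (2, 1, 4, 3): 16 + (-1) + 24 + 22 = 61
σ = (2, 3, 1, 4): 16 + 14 + (-6) + 9 = 33
σ = (2, 3, 4, 1): 16 + 14 + 24 + 29 = 83
σ = (2, 4, 1, 3): 16 + 0 + (-6) + 22 = 32
σ = (2, 4, 3, 1): 16 + 0 + 13 + 29 = 58
σ = (3, 1, 2, 4): (-6) + (-1) + 3 + 9 = 5
σ = (3, 1, 4, 2): (-6) + (-1) + 24 + 22 = 39
σ = (3, 2, 1, 4): (-6) + 8 + (-6) + 9 = 5
σ = (3, 2, 4, 1): (-6) + 8 + 24 + 29 = 55
σ = (3, 4, 1, 2): (-6) + 0 + (-6) + 22 = 10
σ = (3, 4, 2, 1): (-6) + 0 + 3 + 29 = 26
σ = (4, 1, 2, 3): 6 + (-1) + 3 + 22 = 30
σ = (4, 1, 3, 2): 6 + (-1) + 13 + 22 = 40
σ = (4, 2, 1, 3): 6 + 8 + (-6) + 22 = 30
σ = (4, 2, 3, 1): 6 + 8 + 13 + 29 = 56
σ = (4, 3, 1, 2): 6 + 14 + (-6) + 22 = 36
σ = (4, 3, 2, 1): 6 + 14 + 3 + 29 = 52
Optimal value attained by: σ = (3, 1, 2, 4).
Answer: det⊕(C) = 5; verdict: SINGULAR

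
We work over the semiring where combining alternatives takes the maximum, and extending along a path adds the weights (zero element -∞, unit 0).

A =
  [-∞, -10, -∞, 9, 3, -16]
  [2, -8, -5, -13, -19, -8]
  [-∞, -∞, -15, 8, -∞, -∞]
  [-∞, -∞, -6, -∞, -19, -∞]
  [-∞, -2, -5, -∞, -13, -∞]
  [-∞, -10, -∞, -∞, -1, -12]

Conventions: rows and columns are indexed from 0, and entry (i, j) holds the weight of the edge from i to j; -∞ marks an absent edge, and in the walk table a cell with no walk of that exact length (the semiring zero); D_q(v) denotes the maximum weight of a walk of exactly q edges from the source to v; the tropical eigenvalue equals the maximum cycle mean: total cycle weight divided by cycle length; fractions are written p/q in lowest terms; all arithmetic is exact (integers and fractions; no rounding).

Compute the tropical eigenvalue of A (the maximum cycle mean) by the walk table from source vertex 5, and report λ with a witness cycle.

q=0: [-∞, -∞, -∞, -∞, -∞, 0]
q=1: [-∞, -10, -∞, -∞, -1, -12]
q=2: [-8, -3, -6, -23, -13, -18]
q=3: [-1, -11, -8, 2, -5, -11]
q=4: [-9, -7, -4, 8, 2, -17]
q=5: [-5, 0, 2, 4, -6, -15]
q=6: [2, -8, -2, 10, -2, -8]
Optimal cycle mean attained by: cycle 0->4->1->0, total 3 + (-2) + 2, length 3.
Answer: λ = 1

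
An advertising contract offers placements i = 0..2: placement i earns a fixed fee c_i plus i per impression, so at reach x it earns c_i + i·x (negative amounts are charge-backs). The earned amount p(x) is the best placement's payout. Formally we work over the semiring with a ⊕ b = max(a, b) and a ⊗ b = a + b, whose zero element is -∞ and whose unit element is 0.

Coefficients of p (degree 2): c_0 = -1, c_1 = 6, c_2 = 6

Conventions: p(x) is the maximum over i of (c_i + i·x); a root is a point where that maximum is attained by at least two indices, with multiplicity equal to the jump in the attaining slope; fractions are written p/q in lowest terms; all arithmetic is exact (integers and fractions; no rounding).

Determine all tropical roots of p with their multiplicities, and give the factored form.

hull edge (i=0, c=-1) to (i=1, c=6): slope 7, span 1
hull edge (i=1, c=6) to (i=2, c=6): slope 0, span 1
Factored form: p(x) = 6 ⊗ (x ⊕ (-7)) ⊗ (x ⊕ 0)
Answer: roots = -7 (mult 1), 0 (mult 1)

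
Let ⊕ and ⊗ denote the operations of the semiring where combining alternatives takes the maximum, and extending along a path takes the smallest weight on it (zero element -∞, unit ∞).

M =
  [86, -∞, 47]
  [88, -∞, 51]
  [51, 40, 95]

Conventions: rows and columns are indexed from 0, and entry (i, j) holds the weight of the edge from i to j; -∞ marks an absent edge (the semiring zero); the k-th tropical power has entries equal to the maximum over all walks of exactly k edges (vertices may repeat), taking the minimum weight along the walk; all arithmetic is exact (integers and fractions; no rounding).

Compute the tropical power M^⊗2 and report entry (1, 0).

M^⊗2:
  [86, 40, 47]
  [86, 40, 51]
  [51, 40, 95]
Key observation: the optimum is the walk 1->0->0, with weight 88 min 86 = 86.
Optimal value attained by: walk 1->0->0.
Answer: (M^⊗2)[1][0] = 86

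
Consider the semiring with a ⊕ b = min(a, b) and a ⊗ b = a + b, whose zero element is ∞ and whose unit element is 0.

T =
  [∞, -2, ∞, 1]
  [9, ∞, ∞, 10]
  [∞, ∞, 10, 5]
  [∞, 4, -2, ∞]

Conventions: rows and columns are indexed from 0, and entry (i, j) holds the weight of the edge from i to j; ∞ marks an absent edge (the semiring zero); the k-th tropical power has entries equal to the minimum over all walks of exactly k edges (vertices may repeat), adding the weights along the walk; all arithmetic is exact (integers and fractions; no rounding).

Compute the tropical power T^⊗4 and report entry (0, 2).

T^⊗2:
  [7, 5, -1, 8]
  [∞, 7, 8, 10]
  [∞, 9, 3, 15]
  [13, ∞, 8, 3]
T^⊗3:
  [14, 5, 6, 4]
  [16, 14, 8, 13]
  [18, 19, 13, 8]
  [∞, 7, 1, 13]
T^⊗4:
  [14, 8, 2, 11]
  [23, 14, 11, 13]
  [28, 12, 6, 18]
  [16, 17, 11, 6]
Key observation: the optimum is the walk 0->3->2->3->2, with weight 1 + (-2) + 5 + (-2) = 2.
Optimal value attained by: walk 0->3->2->3->2.
Answer: (T^⊗4)[0][2] = 2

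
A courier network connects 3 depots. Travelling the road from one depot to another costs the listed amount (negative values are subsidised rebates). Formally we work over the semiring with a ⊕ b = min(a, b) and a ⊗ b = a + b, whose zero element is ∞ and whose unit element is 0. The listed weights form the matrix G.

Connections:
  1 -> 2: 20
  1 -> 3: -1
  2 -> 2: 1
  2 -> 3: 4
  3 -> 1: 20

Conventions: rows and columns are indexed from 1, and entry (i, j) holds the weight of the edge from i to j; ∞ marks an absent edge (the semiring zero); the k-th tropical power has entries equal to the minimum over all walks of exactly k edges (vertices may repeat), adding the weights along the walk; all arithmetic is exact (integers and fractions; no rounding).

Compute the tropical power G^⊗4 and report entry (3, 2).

G^⊗2:
  [19, 21, 24]
  [24, 2, 5]
  [∞, 40, 19]
G^⊗3:
  [44, 22, 18]
  [25, 3, 6]
  [39, 41, 44]
G^⊗4:
  [38, 23, 26]
  [26, 4, 7]
  [64, 42, 38]
Key observation: the optimum is the walk 3->1->2->2->2, with weight 20 + 20 + 1 + 1 = 42.
Optimal value attained by: walk 3->1->2->2->2.
Answer: (G^⊗4)[3][2] = 42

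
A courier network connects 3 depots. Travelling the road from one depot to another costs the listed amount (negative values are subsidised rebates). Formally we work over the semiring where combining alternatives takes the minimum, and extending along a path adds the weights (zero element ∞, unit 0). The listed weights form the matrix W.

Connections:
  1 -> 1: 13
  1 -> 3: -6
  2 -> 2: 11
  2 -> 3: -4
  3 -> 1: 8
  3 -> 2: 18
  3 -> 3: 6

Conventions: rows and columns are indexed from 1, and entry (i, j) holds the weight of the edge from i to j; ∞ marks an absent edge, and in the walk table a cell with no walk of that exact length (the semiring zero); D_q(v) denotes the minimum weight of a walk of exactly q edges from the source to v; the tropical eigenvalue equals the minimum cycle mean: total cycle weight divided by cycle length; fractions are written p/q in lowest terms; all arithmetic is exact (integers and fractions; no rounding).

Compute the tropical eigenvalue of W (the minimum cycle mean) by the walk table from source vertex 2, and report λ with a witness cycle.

q=0: [∞, 0, ∞]
q=1: [∞, 11, -4]
q=2: [4, 14, 2]
q=3: [10, 20, -2]
Optimal cycle mean attained by: cycle 1->3->1, total (-6) + 8, length 2.
Answer: λ = 1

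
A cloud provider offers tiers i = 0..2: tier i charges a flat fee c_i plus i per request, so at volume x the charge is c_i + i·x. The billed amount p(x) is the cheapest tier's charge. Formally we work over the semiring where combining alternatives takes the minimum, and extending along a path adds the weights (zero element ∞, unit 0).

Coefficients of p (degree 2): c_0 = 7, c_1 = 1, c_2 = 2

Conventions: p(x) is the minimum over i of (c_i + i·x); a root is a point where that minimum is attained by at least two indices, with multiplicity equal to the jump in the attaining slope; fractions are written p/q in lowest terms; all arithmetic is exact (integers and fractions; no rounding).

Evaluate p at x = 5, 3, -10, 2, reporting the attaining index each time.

p(5) = min(7+0·5=7, 1+1·5=6, 2+2·5=12) = 6 (attained by i=1)
p(3) = min(7+0·3=7, 1+1·3=4, 2+2·3=8) = 4 (attained by i=1)
p(-10) = min(7+0·(-10)=7, 1+1·(-10)=-9, 2+2·(-10)=-18) = -18 (attained by i=2)
p(2) = min(7+0·2=7, 1+1·2=3, 2+2·2=6) = 3 (attained by i=1)
Answer: p(5) = 6; p(3) = 4; p(-10) = -18; p(2) = 3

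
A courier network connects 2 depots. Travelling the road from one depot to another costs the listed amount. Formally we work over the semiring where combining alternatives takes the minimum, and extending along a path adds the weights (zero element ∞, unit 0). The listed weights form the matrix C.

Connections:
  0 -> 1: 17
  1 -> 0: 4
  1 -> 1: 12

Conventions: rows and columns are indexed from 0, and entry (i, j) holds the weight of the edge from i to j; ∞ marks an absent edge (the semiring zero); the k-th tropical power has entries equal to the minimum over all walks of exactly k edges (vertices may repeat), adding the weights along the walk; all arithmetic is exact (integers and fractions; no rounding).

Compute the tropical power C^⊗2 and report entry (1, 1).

C^⊗2:
  [21, 29]
  [16, 21]
Key observation: the optimum is the walk 1->0->1, with weight 4 + 17 = 21.
Optimal value attained by: walk 1->0->1.
Answer: (C^⊗2)[1][1] = 21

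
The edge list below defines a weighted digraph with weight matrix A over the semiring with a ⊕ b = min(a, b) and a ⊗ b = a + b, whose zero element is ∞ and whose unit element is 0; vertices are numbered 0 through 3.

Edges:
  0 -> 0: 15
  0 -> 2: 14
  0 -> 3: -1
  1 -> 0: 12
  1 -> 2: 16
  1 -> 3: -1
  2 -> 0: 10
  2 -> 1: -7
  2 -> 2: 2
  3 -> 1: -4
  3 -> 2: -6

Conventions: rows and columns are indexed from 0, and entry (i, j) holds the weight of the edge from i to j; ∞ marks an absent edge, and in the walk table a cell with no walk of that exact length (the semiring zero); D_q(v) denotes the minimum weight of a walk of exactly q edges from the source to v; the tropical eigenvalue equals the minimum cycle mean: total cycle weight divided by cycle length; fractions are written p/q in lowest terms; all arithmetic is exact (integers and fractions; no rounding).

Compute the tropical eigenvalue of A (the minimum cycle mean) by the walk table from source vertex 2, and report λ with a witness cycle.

q=0: [∞, ∞, 0, ∞]
q=1: [10, -7, 2, ∞]
q=2: [5, -5, 4, -8]
q=3: [7, -12, -14, -6]
q=4: [-4, -21, -12, -13]
Optimal cycle mean attained by: cycle 1->3->2->1, total (-1) + (-6) + (-7), length 3.
Answer: λ = -14/3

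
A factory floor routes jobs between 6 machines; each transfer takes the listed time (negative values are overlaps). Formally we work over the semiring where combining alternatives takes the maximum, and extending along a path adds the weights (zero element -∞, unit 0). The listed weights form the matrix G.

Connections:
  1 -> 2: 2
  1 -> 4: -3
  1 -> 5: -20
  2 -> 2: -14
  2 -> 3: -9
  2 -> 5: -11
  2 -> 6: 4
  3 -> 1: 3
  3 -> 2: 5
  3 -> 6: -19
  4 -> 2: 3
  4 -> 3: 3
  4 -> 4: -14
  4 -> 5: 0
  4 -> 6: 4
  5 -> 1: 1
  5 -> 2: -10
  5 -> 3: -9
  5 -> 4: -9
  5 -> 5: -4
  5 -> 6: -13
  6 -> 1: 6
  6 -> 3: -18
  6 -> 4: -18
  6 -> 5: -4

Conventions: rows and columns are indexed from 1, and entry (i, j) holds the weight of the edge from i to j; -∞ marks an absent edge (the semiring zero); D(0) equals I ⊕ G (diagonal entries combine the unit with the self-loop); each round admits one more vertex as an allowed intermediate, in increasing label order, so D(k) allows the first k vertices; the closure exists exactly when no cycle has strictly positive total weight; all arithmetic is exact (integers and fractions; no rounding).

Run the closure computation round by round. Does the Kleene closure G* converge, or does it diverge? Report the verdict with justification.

D(0):
  [0, 2, -∞, -3, -20, -∞]
  [-∞, 0, -9, -∞, -11, 4]
  [3, 5, 0, -∞, -∞, -19]
  [-∞, 3, 3, 0, 0, 4]
  [1, -10, -9, -9, 0, -13]
  [6, -∞, -18, -18, -4, 0]
D(1):
  [0, 2, -∞, -3, -20, -∞]
  [-∞, 0, -9, -∞, -11, 4]
  [3, 5, 0, 0, -17, -19]
  [-∞, 3, 3, 0, 0, 4]
  [1, 3, -9, -2, 0, -13]
  [6, 8, -18, 3, -4, 0]
Detection: at round 2, diagonal entry (6, 6) turns strictly positive.
Key observation: the cycle 6->1->2->6 has total weight 6 + 2 + 4, which is strictly positive.
Answer: DIVERGES — positive cycle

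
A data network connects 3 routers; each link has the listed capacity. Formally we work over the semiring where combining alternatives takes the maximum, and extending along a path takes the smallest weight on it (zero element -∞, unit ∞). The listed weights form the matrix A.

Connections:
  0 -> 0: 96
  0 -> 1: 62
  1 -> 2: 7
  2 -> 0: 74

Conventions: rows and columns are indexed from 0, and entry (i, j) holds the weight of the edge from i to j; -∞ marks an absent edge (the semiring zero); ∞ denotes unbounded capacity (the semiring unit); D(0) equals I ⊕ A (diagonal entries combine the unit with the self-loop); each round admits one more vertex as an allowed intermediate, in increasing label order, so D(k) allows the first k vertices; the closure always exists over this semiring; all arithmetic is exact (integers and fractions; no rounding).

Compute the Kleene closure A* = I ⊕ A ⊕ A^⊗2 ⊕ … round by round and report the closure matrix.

D(0):
  [∞, 62, -∞]
  [-∞, ∞, 7]
  [74, -∞, ∞]
D(1):
  [∞, 62, -∞]
  [-∞, ∞, 7]
  [74, 62, ∞]
D(2):
  [∞, 62, 7]
  [-∞, ∞, 7]
  [74, 62, ∞]
D(3):
  [∞, 62, 7]
  [7, ∞, 7]
  [74, 62, ∞]
Answer: A* = [[∞, 62, 7], [7, ∞, 7], [74, 62, ∞]]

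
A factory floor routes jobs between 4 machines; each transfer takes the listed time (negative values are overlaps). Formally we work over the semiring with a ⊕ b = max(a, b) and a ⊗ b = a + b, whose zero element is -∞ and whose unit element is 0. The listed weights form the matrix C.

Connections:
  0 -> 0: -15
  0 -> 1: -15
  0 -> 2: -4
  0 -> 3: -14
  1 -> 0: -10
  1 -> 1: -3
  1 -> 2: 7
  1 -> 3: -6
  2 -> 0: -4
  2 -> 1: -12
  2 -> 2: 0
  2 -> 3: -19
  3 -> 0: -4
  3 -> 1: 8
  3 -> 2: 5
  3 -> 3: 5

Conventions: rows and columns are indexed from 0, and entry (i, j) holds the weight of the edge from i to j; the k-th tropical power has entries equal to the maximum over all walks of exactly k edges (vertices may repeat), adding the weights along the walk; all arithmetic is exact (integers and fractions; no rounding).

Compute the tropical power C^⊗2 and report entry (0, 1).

C^⊗2:
  [-8, -6, -4, -9]
  [3, 2, 7, -1]
  [-4, -11, 0, -14]
  [1, 13, 15, 10]
Key observation: the optimum is the walk 0->3->1, with weight (-14) + 8 = -6.
Optimal value attained by: walk 0->3->1.
Answer: (C^⊗2)[0][1] = -6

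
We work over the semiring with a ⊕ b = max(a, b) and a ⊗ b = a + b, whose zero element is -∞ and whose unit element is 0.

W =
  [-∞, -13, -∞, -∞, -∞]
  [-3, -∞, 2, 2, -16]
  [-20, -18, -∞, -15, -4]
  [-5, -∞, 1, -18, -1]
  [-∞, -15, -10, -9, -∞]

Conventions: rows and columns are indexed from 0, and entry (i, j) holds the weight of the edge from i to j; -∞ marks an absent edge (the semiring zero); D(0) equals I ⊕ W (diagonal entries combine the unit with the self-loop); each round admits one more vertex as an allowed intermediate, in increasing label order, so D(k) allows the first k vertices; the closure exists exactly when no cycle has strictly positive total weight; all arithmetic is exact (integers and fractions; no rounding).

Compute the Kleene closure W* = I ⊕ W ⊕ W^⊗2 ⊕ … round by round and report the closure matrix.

D(0):
  [0, -13, -∞, -∞, -∞]
  [-3, 0, 2, 2, -16]
  [-20, -18, 0, -15, -4]
  [-5, -∞, 1, 0, -1]
  [-∞, -15, -10, -9, 0]
D(1):
  [0, -13, -∞, -∞, -∞]
  [-3, 0, 2, 2, -16]
  [-20, -18, 0, -15, -4]
  [-5, -18, 1, 0, -1]
  [-∞, -15, -10, -9, 0]
D(2):
  [0, -13, -11, -11, -29]
  [-3, 0, 2, 2, -16]
  [-20, -18, 0, -15, -4]
  [-5, -18, 1, 0, -1]
  [-18, -15, -10, -9, 0]
D(3):
  [0, -13, -11, -11, -15]
  [-3, 0, 2, 2, -2]
  [-20, -18, 0, -15, -4]
  [-5, -17, 1, 0, -1]
  [-18, -15, -10, -9, 0]
D(4):
  [0, -13, -10, -11, -12]
  [-3, 0, 3, 2, 1]
  [-20, -18, 0, -15, -4]
  [-5, -17, 1, 0, -1]
  [-14, -15, -8, -9, 0]
D(5):
  [0, -13, -10, -11, -12]
  [-3, 0, 3, 2, 1]
  [-18, -18, 0, -13, -4]
  [-5, -16, 1, 0, -1]
  [-14, -15, -8, -9, 0]
Answer: W* = [[0, -13, -10, -11, -12], [-3, 0, 3, 2, 1], [-18, -18, 0, -13, -4], [-5, -16, 1, 0, -1], [-14, -15, -8, -9, 0]]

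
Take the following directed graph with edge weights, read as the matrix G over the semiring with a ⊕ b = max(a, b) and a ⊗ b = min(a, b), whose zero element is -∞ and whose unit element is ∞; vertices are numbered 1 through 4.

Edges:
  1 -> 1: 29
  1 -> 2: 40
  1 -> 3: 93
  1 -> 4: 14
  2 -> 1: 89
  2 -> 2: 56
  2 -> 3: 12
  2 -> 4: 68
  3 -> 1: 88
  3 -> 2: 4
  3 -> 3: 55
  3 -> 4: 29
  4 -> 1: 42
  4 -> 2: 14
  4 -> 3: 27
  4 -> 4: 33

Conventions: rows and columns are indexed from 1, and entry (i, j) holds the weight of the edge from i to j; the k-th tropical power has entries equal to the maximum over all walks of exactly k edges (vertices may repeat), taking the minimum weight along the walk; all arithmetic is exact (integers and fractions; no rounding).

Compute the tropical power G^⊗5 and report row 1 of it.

G^⊗2:
  [88, 40, 55, 40]
  [56, 56, 89, 56]
  [55, 40, 88, 29]
  [33, 40, 42, 33]
G^⊗3:
  [55, 40, 88, 40]
  [88, 56, 56, 56]
  [88, 40, 55, 40]
  [42, 40, 42, 40]
G^⊗4:
  [88, 40, 55, 40]
  [56, 56, 88, 56]
  [55, 40, 88, 40]
  [42, 40, 42, 40]
G^⊗5:
  [55, 40, 88, 40]
  [88, 56, 56, 56]
  [88, 40, 55, 40]
  [42, 40, 42, 40]
Answer: row 1 of G^⊗5 = [55, 40, 88, 40]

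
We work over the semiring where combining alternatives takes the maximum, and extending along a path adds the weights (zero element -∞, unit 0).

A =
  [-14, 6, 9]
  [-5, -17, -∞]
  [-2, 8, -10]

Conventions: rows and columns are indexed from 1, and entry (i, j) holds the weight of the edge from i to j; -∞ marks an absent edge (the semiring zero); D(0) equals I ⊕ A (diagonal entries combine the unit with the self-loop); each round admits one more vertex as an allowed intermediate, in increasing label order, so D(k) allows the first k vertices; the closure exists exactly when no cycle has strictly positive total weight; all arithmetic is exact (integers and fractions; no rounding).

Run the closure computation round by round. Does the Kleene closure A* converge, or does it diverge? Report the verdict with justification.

D(0):
  [0, 6, 9]
  [-5, 0, -∞]
  [-2, 8, 0]
Detection: at round 1, diagonal entry (2, 2) turns strictly positive.
Key observation: the cycle 2->1->2 has total weight (-5) + 6, which is strictly positive.
Answer: DIVERGES — positive cycle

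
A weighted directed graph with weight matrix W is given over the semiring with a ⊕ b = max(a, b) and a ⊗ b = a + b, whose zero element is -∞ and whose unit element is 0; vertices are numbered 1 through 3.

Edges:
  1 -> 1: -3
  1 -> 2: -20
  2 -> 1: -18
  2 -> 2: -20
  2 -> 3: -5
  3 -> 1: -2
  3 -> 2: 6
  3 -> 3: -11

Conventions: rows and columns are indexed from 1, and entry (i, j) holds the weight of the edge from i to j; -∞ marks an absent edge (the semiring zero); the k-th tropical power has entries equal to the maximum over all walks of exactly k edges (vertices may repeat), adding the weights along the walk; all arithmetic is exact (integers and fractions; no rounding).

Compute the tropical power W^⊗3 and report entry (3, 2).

W^⊗2:
  [-6, -23, -25]
  [-7, 1, -16]
  [-5, -5, 1]
W^⊗3:
  [-9, -19, -28]
  [-10, -10, -4]
  [-1, 7, -10]
Key observation: the optimum is the walk 3->2->3->2, with weight 6 + (-5) + 6 = 7.
Optimal value attained by: walk 3->2->3->2.
Answer: (W^⊗3)[3][2] = 7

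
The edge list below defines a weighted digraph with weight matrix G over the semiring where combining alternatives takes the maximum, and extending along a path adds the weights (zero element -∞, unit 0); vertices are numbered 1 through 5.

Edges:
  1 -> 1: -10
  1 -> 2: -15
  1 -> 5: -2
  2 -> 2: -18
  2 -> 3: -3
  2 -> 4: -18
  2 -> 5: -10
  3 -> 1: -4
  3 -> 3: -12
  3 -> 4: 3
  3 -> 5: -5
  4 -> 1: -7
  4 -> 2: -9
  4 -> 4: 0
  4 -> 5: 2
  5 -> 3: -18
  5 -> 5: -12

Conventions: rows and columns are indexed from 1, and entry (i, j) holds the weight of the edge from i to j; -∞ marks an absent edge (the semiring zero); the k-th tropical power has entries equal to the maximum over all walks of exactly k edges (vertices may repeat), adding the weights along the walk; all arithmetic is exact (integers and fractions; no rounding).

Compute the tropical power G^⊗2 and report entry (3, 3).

G^⊗2:
  [-20, -25, -18, -33, -12]
  [-7, -27, -15, 0, -8]
  [-4, -6, -23, 3, 5]
  [-7, -9, -12, 0, 2]
  [-22, -∞, -30, -15, -23]
Key observation: the optimum is the walk 3->5->3, with weight (-5) + (-18) = -23.
Optimal value attained by: walk 3->5->3.
Answer: (G^⊗2)[3][3] = -23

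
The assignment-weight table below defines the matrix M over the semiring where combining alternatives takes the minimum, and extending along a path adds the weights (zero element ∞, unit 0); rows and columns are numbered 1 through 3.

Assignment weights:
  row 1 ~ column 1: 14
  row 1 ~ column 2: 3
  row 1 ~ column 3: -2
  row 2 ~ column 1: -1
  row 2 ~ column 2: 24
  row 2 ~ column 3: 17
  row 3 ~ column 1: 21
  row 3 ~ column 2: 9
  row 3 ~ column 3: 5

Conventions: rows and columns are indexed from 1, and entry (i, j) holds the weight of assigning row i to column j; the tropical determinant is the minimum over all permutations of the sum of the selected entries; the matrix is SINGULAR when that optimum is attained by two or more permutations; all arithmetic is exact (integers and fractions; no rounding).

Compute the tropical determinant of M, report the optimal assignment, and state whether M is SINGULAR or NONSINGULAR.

σ = (1, 2, 3): 14 + 24 + 5 = 43
σ = (1, 3, 2): 14 + 17 + 9 = 40
σ = (2, 1, 3): 3 + (-1) + 5 = 7
σ = (2, 3, 1): 3 + 17 + 21 = 41
σ = (3, 1, 2): (-2) + (-1) + 9 = 6
σ = (3, 2, 1): (-2) + 24 + 21 = 43
Optimal value attained by: σ = (3, 1, 2).
Answer: det⊕(M) = 6; verdict: NONSINGULAR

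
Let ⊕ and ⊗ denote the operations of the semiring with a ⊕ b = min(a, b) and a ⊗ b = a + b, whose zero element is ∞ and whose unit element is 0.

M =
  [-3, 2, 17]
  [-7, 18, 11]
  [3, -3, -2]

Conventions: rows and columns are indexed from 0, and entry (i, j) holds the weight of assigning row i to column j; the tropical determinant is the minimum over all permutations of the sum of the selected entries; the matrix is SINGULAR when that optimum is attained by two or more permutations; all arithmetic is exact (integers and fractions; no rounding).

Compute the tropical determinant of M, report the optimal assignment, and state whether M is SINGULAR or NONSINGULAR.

σ = (0, 1, 2): (-3) + 18 + (-2) = 13
σ = (0, 2, 1): (-3) + 11 + (-3) = 5
σ = (1, 0, 2): 2 + (-7) + (-2) = -7
σ = (1, 2, 0): 2 + 11 + 3 = 16
σ = (2, 0, 1): 17 + (-7) + (-3) = 7
σ = (2, 1, 0): 17 + 18 + 3 = 38
Optimal value attained by: σ = (1, 0, 2).
Answer: det⊕(M) = -7; verdict: NONSINGULAR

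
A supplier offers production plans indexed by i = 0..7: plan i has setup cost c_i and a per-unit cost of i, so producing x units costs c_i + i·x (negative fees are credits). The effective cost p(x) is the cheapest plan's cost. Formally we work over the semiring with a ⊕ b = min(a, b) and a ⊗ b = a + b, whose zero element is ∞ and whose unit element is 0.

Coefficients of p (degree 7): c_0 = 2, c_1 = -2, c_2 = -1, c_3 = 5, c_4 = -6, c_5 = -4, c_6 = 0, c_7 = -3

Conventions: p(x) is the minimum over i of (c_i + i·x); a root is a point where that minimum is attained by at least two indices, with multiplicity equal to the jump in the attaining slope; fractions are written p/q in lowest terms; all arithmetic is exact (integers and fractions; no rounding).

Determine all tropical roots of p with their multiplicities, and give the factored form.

hull edge (i=0, c=2) to (i=1, c=-2): slope -4, span 1
hull edge (i=1, c=-2) to (i=4, c=-6): slope -4/3, span 3
hull edge (i=4, c=-6) to (i=7, c=-3): slope 1, span 3
Factored form: p(x) = -3 ⊗ (x ⊕ (-1)) ⊗ (x ⊕ (-1)) ⊗ (x ⊕ (-1)) ⊗ (x ⊕ 4/3) ⊗ (x ⊕ 4/3) ⊗ (x ⊕ 4/3) ⊗ (x ⊕ 4)
Answer: roots = -1 (mult 3), 4/3 (mult 3), 4 (mult 1)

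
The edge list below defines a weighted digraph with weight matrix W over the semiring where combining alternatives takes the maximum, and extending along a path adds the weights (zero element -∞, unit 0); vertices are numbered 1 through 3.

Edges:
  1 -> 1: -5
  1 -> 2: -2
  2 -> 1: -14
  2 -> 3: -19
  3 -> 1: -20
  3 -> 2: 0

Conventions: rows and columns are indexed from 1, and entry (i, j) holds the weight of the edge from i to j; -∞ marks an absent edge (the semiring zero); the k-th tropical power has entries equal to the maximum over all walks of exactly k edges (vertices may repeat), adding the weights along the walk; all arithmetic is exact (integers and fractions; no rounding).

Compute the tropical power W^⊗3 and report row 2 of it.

W^⊗2:
  [-10, -7, -21]
  [-19, -16, -∞]
  [-14, -22, -19]
W^⊗3:
  [-15, -12, -26]
  [-24, -21, -35]
  [-19, -16, -41]
Answer: row 2 of W^⊗3 = [-24, -21, -35]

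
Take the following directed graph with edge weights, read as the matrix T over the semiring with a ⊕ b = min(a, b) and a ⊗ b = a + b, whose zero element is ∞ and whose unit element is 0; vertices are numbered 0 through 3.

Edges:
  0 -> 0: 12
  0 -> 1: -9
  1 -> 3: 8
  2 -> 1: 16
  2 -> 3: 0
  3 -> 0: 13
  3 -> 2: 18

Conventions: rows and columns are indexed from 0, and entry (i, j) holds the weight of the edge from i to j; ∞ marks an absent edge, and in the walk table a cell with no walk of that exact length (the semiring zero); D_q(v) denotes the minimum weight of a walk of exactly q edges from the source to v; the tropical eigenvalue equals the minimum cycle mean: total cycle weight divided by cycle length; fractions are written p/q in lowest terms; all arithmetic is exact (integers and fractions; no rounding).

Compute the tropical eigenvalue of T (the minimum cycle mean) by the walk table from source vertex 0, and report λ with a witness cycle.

q=0: [0, ∞, ∞, ∞]
q=1: [12, -9, ∞, ∞]
q=2: [24, 3, ∞, -1]
q=3: [12, 15, 17, 11]
q=4: [24, 3, 29, 17]
Optimal cycle mean attained by: cycle 0->1->3->0, total (-9) + 8 + 13, length 3.
Answer: λ = 4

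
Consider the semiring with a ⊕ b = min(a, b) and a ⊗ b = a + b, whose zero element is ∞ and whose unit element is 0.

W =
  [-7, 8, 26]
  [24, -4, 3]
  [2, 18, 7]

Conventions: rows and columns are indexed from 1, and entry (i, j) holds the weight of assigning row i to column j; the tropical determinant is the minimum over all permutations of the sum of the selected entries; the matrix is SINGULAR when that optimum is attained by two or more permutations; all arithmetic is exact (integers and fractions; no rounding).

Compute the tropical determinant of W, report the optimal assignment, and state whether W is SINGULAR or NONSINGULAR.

σ = (1, 2, 3): (-7) + (-4) + 7 = -4
σ = (1, 3, 2): (-7) + 3 + 18 = 14
σ = (2, 1, 3): 8 + 24 + 7 = 39
σ = (2, 3, 1): 8 + 3 + 2 = 13
σ = (3, 1, 2): 26 + 24 + 18 = 68
σ = (3, 2, 1): 26 + (-4) + 2 = 24
Optimal value attained by: σ = (1, 2, 3).
Answer: det⊕(W) = -4; verdict: NONSINGULAR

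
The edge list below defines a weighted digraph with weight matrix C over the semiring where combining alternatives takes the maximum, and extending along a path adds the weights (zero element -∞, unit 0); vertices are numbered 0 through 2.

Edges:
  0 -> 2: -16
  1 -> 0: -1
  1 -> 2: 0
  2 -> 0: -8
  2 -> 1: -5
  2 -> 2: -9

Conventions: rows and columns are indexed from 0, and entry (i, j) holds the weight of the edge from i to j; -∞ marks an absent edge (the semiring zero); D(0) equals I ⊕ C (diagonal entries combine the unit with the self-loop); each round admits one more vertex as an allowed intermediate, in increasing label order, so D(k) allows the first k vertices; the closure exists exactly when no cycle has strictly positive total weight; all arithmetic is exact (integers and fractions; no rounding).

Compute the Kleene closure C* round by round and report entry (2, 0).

D(0):
  [0, -∞, -16]
  [-1, 0, 0]
  [-8, -5, 0]
D(1):
  [0, -∞, -16]
  [-1, 0, 0]
  [-8, -5, 0]
D(2):
  [0, -∞, -16]
  [-1, 0, 0]
  [-6, -5, 0]
D(3):
  [0, -21, -16]
  [-1, 0, 0]
  [-6, -5, 0]
Answer: C*[2][0] = -6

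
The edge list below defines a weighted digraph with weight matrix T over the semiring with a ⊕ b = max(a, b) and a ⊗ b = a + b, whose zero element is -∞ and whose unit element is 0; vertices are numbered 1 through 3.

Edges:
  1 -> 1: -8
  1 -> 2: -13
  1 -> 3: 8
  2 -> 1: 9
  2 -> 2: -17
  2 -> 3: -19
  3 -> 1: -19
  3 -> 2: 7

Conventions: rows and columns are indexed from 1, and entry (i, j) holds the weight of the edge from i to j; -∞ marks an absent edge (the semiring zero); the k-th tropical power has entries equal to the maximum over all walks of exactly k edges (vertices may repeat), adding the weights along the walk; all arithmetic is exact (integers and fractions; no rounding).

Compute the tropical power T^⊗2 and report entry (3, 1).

T^⊗2:
  [-4, 15, 0]
  [1, -4, 17]
  [16, -10, -11]
Key observation: the optimum is the walk 3->2->1, with weight 7 + 9 = 16.
Optimal value attained by: walk 3->2->1.
Answer: (T^⊗2)[3][1] = 16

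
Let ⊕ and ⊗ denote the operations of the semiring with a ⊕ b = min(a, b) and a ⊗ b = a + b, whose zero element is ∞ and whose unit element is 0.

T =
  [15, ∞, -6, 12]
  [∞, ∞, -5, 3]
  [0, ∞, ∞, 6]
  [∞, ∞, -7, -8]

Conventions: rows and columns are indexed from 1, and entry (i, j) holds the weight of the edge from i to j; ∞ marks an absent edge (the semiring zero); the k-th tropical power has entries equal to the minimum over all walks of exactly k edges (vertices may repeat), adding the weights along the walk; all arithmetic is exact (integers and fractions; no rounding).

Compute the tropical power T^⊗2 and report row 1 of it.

T^⊗2:
  [-6, ∞, 5, 0]
  [-5, ∞, -4, -5]
  [15, ∞, -6, -2]
  [-7, ∞, -15, -16]
Answer: row 1 of T^⊗2 = [-6, ∞, 5, 0]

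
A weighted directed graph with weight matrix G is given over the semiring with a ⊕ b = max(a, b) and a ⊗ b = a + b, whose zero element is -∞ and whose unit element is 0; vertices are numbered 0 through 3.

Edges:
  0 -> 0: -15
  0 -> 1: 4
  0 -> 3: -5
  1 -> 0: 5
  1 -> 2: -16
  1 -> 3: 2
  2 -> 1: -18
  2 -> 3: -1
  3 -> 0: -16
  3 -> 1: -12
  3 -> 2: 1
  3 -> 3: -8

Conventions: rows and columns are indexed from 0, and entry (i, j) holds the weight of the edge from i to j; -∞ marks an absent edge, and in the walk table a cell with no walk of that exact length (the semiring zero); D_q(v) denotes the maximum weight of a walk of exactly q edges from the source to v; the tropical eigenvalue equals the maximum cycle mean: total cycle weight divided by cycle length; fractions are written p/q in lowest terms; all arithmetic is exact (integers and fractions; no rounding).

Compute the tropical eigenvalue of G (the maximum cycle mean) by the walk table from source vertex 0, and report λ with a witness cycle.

q=0: [0, -∞, -∞, -∞]
q=1: [-15, 4, -∞, -5]
q=2: [9, -11, -4, 6]
q=3: [-6, 13, 7, 4]
q=4: [18, -2, 5, 15]
Optimal cycle mean attained by: cycle 0->1->0, total 4 + 5, length 2.
Answer: λ = 9/2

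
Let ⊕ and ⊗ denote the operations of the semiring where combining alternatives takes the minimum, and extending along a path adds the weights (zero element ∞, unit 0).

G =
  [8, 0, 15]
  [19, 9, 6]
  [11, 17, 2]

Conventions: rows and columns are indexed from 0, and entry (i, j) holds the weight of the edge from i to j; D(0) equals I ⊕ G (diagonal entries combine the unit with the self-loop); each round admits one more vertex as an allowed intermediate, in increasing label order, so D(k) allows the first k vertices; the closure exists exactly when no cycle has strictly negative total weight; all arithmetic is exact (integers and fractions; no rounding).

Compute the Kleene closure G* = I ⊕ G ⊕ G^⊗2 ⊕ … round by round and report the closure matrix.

D(0):
  [0, 0, 15]
  [19, 0, 6]
  [11, 17, 0]
D(1):
  [0, 0, 15]
  [19, 0, 6]
  [11, 11, 0]
D(2):
  [0, 0, 6]
  [19, 0, 6]
  [11, 11, 0]
D(3):
  [0, 0, 6]
  [17, 0, 6]
  [11, 11, 0]
Answer: G* = [[0, 0, 6], [17, 0, 6], [11, 11, 0]]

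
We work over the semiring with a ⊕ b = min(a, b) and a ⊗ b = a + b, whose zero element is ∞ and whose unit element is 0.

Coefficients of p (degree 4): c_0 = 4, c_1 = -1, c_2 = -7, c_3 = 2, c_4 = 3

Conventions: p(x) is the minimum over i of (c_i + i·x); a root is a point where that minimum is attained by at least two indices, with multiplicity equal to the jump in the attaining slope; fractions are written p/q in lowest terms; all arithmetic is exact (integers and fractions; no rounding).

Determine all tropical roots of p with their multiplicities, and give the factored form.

hull edge (i=0, c=4) to (i=2, c=-7): slope -11/2, span 2
hull edge (i=2, c=-7) to (i=4, c=3): slope 5, span 2
Factored form: p(x) = 3 ⊗ (x ⊕ (-5)) ⊗ (x ⊕ (-5)) ⊗ (x ⊕ 11/2) ⊗ (x ⊕ 11/2)
Answer: roots = -5 (mult 2), 11/2 (mult 2)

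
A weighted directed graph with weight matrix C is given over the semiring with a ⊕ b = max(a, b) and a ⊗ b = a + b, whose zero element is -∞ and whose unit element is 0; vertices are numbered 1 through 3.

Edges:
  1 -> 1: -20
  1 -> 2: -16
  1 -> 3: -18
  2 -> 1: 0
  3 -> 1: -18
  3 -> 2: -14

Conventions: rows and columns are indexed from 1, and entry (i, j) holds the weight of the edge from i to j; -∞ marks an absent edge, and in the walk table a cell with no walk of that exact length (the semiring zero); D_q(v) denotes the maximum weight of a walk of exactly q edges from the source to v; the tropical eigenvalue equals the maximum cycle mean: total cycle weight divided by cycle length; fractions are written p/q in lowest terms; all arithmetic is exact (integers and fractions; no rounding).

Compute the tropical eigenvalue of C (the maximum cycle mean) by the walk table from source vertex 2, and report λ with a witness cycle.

q=0: [-∞, 0, -∞]
q=1: [0, -∞, -∞]
q=2: [-20, -16, -18]
q=3: [-16, -32, -38]
Optimal cycle mean attained by: cycle 1->2->1, total (-16) + 0, length 2.
Answer: λ = -8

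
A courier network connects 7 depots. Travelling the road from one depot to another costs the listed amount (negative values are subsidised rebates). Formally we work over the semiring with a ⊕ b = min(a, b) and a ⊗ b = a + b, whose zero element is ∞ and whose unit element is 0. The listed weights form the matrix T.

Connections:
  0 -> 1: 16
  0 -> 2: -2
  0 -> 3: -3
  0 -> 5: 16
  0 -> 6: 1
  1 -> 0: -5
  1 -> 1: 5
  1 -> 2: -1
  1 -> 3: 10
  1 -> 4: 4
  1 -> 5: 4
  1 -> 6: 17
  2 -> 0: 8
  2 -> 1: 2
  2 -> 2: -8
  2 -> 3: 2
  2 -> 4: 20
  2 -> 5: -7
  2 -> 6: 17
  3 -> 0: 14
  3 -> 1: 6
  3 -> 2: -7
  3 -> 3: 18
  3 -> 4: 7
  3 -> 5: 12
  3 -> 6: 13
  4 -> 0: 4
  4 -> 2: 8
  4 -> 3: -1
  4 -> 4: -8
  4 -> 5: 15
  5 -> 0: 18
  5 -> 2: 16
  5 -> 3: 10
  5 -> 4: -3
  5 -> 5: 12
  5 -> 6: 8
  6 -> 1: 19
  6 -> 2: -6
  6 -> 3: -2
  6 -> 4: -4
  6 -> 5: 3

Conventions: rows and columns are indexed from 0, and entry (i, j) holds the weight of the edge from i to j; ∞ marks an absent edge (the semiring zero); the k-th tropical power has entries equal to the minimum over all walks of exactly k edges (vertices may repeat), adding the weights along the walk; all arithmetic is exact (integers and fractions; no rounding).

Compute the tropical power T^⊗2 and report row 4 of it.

T^⊗2:
  [6, 0, -10, -1, -3, -9, 10]
  [0, 1, -9, -8, -4, -8, -4]
  [-3, -6, -16, -6, -10, -15, 1]
  [1, -5, -15, -5, -1, -14, 10]
  [-4, 5, -8, -9, -16, 1, 5]
  [1, 16, 2, -4, -11, 9, 19]
  [0, -4, -14, -5, -12, -13, 11]
Answer: row 4 of T^⊗2 = [-4, 5, -8, -9, -16, 1, 5]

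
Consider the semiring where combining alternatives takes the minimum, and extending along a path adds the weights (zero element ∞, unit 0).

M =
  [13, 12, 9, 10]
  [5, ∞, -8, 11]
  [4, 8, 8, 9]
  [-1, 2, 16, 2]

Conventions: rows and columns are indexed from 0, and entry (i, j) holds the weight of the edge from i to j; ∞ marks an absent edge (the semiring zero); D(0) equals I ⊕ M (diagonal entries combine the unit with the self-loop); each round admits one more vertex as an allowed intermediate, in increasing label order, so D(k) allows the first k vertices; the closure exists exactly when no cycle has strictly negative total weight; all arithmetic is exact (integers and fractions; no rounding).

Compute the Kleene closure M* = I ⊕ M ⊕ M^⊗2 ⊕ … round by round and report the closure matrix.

D(0):
  [0, 12, 9, 10]
  [5, 0, -8, 11]
  [4, 8, 0, 9]
  [-1, 2, 16, 0]
D(1):
  [0, 12, 9, 10]
  [5, 0, -8, 11]
  [4, 8, 0, 9]
  [-1, 2, 8, 0]
D(2):
  [0, 12, 4, 10]
  [5, 0, -8, 11]
  [4, 8, 0, 9]
  [-1, 2, -6, 0]
D(3):
  [0, 12, 4, 10]
  [-4, 0, -8, 1]
  [4, 8, 0, 9]
  [-2, 2, -6, 0]
D(4):
  [0, 12, 4, 10]
  [-4, 0, -8, 1]
  [4, 8, 0, 9]
  [-2, 2, -6, 0]
Answer: M* = [[0, 12, 4, 10], [-4, 0, -8, 1], [4, 8, 0, 9], [-2, 2, -6, 0]]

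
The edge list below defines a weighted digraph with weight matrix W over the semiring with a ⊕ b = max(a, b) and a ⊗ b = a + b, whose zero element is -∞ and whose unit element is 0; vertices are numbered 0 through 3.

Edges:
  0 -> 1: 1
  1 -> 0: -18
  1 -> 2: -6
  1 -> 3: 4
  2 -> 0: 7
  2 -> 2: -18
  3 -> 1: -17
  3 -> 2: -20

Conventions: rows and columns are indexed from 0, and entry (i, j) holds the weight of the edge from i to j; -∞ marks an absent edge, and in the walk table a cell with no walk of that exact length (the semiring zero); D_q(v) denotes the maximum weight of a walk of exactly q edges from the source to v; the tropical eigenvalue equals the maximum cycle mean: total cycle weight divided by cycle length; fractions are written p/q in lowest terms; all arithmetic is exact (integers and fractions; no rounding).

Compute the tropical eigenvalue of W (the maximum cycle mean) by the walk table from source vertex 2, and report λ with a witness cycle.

q=0: [-∞, -∞, 0, -∞]
q=1: [7, -∞, -18, -∞]
q=2: [-11, 8, -36, -∞]
q=3: [-10, -10, 2, 12]
q=4: [9, -5, -8, -6]
Optimal cycle mean attained by: cycle 0->1->2->0, total 1 + (-6) + 7, length 3.
Answer: λ = 2/3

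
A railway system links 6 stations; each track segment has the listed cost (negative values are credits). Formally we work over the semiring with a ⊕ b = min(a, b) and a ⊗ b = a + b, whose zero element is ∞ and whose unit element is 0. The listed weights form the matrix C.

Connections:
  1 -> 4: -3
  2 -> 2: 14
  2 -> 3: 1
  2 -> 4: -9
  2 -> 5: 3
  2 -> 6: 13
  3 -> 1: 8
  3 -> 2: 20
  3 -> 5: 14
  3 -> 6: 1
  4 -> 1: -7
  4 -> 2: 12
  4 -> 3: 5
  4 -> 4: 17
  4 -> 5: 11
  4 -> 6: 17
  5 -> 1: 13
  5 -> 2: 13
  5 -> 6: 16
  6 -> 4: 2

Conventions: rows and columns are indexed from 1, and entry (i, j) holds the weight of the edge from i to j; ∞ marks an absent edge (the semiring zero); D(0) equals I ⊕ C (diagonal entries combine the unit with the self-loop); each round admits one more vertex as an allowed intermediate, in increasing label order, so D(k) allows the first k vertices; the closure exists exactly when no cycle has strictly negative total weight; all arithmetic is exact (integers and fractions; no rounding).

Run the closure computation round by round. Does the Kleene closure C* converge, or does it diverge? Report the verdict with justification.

D(0):
  [0, ∞, ∞, -3, ∞, ∞]
  [∞, 0, 1, -9, 3, 13]
  [8, 20, 0, ∞, 14, 1]
  [-7, 12, 5, 0, 11, 17]
  [13, 13, ∞, ∞, 0, 16]
  [∞, ∞, ∞, 2, ∞, 0]
Detection: at round 1, diagonal entry (4, 4) turns strictly negative.
Key observation: the cycle 4->1->4 has total weight (-7) + (-3), which is strictly negative.
Answer: DIVERGES — negative cycle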